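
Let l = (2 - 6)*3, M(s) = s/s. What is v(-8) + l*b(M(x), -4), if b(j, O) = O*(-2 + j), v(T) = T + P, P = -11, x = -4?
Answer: -67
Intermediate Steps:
M(s) = 1
v(T) = -11 + T (v(T) = T - 11 = -11 + T)
l = -12 (l = -4*3 = -12)
v(-8) + l*b(M(x), -4) = (-11 - 8) - (-48)*(-2 + 1) = -19 - (-48)*(-1) = -19 - 12*4 = -19 - 48 = -67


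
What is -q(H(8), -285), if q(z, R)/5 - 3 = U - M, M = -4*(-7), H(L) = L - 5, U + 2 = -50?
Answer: 385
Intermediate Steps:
U = -52 (U = -2 - 50 = -52)
H(L) = -5 + L
M = 28
q(z, R) = -385 (q(z, R) = 15 + 5*(-52 - 1*28) = 15 + 5*(-52 - 28) = 15 + 5*(-80) = 15 - 400 = -385)
-q(H(8), -285) = -1*(-385) = 385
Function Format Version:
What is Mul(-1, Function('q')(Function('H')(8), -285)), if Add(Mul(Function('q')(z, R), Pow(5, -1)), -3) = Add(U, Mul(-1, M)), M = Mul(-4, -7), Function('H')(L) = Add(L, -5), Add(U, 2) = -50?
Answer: 385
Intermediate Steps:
U = -52 (U = Add(-2, -50) = -52)
Function('H')(L) = Add(-5, L)
M = 28
Function('q')(z, R) = -385 (Function('q')(z, R) = Add(15, Mul(5, Add(-52, Mul(-1, 28)))) = Add(15, Mul(5, Add(-52, -28))) = Add(15, Mul(5, -80)) = Add(15, -400) = -385)
Mul(-1, Function('q')(Function('H')(8), -285)) = Mul(-1, -385) = 385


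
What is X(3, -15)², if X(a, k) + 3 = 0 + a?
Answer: 0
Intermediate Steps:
X(a, k) = -3 + a (X(a, k) = -3 + (0 + a) = -3 + a)
X(3, -15)² = (-3 + 3)² = 0² = 0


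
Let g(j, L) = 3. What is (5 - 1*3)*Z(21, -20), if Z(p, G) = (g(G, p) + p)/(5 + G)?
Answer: -16/5 ≈ -3.2000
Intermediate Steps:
Z(p, G) = (3 + p)/(5 + G)
(5 - 1*3)*Z(21, -20) = (5 - 1*3)*((3 + 21)/(5 - 20)) = (5 - 3)*(24/(-15)) = 2*(-1/15*24) = 2*(-8/5) = -16/5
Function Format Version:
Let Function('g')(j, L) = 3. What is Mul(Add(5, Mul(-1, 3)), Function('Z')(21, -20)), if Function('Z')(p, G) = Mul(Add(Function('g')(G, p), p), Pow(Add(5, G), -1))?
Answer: Rational(-16, 5) ≈ -3.2000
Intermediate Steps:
Function('Z')(p, G) = Mul(Pow(Add(5, G), -1), Add(3, p)) (Function('Z')(p, G) = Mul(Add(3, p), Pow(Add(5, G), -1)) = Mul(Pow(Add(5, G), -1), Add(3, p)))
Mul(Add(5, Mul(-1, 3)), Function('Z')(21, -20)) = Mul(Add(5, Mul(-1, 3)), Mul(Pow(Add(5, -20), -1), Add(3, 21))) = Mul(Add(5, -3), Mul(Pow(-15, -1), 24)) = Mul(2, Mul(Rational(-1, 15), 24)) = Mul(2, Rational(-8, 5)) = Rational(-16, 5)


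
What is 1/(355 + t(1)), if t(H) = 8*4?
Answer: 1/387 ≈ 0.0025840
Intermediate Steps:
t(H) = 32
1/(355 + t(1)) = 1/(355 + 32) = 1/387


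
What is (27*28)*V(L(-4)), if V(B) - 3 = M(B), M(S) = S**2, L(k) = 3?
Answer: 9072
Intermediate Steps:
V(B) = 3 + B**2
(27*28)*V(L(-4)) = (27*28)*(3 + 3**2) = 756*(3 + 9) = 756*12 = 9072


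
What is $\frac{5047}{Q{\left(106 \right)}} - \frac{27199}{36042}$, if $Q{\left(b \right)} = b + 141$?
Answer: $\frac{175185821}{8902374} \approx 19.679$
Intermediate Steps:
$Q{\left(b \right)} = 141 + b$
$\frac{5047}{Q{\left(106 \right)}} - \frac{27199}{36042} = \frac{5047}{141 + 106} - \frac{27199}{36042} = \frac{5047}{247} - \frac{27199}{36042} = \frac{175185821}{8902374}$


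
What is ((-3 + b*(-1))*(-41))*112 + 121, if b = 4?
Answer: 32265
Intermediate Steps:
((-3 + b*(-1))*(-41))*112 + 121 = ((-3 + 4*(-1))*(-41))*112 + 121 = ((-3 - 4)*(-41))*112 + 121 = -7*(-41)*112 + 121 = 287*112 + 121 = 32144 + 121 = 32265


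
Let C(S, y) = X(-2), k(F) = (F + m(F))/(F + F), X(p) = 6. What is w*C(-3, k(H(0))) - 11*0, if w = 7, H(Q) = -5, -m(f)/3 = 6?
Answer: 42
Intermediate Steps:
m(f) = -18 (m(f) = -3*6 = -18)
k(F) = (-18 + F)/(2*F) (k(F) = (F - 18)/(F + F) = (-18 + F)/((2*F)) = (-18 + F)*(1/(2*F)) = (-18 + F)/(2*F))
C(S, y) = 6
w*C(-3, k(H(0))) - 11*0 = 7*6 - 11*0 = 42 + 0 = 42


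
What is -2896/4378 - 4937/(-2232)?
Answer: 7575157/4885848 ≈ 1.5504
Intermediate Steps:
-2896/4378 - 4937/(-2232) = -2896*1/4378 - 4937*(-1/2232) = -1448/2189 + 4937/2232 = 7575157/4885848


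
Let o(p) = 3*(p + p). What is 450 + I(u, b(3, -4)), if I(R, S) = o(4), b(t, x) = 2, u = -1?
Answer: 474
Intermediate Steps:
o(p) = 6*p (o(p) = 3*(2*p) = 6*p)
I(R, S) = 24 (I(R, S) = 6*4 = 24)
450 + I(u, b(3, -4)) = 450 + 24 = 474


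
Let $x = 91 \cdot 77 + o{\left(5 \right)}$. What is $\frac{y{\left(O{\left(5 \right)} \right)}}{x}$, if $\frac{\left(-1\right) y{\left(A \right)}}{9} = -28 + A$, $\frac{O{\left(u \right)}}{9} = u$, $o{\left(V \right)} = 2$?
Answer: $- \frac{153}{7009} \approx -0.021829$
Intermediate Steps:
$O{\left(u \right)} = 9 u$
$x = 7009$ ($x = 91 \cdot 77 + 2 = 7007 + 2 = 7009$)
$y{\left(A \right)} = 252 - 9 A$ ($y{\left(A \right)} = - 9 \left(-28 + A\right) = 252 - 9 A$)
$\frac{y{\left(O{\left(5 \right)} \right)}}{x} = \frac{252 - 9 \cdot 9 \cdot 5}{7009} = \left(252 - 405\right) \frac{1}{7009} = \left(-153\right) \frac{1}{7009} = - \frac{153}{7009}$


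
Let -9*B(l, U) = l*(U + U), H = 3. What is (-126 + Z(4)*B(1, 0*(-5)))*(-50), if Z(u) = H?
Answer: 6300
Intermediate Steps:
Z(u) = 3
B(l, U) = -2*U*l/9 (B(l, U) = -l*(U + U)/9 = -l*2*U/9 = -2*U*l/9)
(-126 + Z(4)*B(1, 0*(-5)))*(-50) = (-126 + 3*(-2/9*0*(-5)*1))*(-50) = (-126 + 3*(-2/9*0*1))*(-50) = (-126 + 3*0)*(-50) = (-126 + 0)*(-50) = -126*(-50) = 6300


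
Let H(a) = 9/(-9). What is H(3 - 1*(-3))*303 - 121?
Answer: -424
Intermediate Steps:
H(a) = -1 (H(a) = 9*(-⅑) = -1)
H(3 - 1*(-3))*303 - 121 = -1*303 - 121 = -303 - 121 = -424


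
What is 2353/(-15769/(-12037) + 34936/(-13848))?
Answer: -49027218591/25269440 ≈ -1940.2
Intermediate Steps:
2353/(-15769/(-12037) + 34936/(-13848)) = 2353/(-15769*(-1/12037) + 34936*(-1/13848)) = 2353/(15769/12037 - 4367/1731) = 2353/(-25269440/20836047) = 2353*(-20836047/25269440) = -49027218591/25269440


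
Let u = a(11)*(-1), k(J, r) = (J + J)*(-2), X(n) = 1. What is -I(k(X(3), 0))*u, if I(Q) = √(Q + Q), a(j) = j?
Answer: 22*I*√2 ≈ 31.113*I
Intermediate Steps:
k(J, r) = -4*J (k(J, r) = (2*J)*(-2) = -4*J)
I(Q) = √2*√Q (I(Q) = √(2*Q) = √2*√Q)
u = -11 (u = 11*(-1) = -11)
-I(k(X(3), 0))*u = -√2*√(-4*1)*(-11) = -√2*√(-4)*(-11) = -√2*(2*I)*(-11) = -2*I*√2*(-11) = -(-22)*I*√2 = 22*I*√2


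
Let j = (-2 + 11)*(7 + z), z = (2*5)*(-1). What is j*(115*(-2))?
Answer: 6210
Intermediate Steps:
z = -10 (z = 10*(-1) = -10)
j = -27 (j = (-2 + 11)*(7 - 10) = 9*(-3) = -27)
j*(115*(-2)) = -3105*(-2) = -27*(-230) = 6210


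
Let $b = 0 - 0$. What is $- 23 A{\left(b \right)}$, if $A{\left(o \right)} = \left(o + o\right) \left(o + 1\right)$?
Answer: $0$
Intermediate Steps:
$b = 0$ ($b = 0 + 0 = 0$)
$A{\left(o \right)} = 2 o \left(1 + o\right)$
$- 23 A{\left(b \right)} = - 23 \cdot 2 \cdot 0 \left(1 + 0\right) = - 23 \cdot 2 \cdot 0 \cdot 1 = \left(-23\right) 0 = 0$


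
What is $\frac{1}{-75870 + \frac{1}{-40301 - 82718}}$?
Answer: $- \frac{123019}{9333451531} \approx -1.318 \cdot 10^{-5}$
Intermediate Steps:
$\frac{1}{-75870 + \frac{1}{-40301 - 82718}} = \frac{1}{-75870 + \frac{1}{-123019}} = \frac{1}{-75870 - \frac{1}{123019}} = \frac{1}{- \frac{9333451531}{123019}} = - \frac{123019}{9333451531}$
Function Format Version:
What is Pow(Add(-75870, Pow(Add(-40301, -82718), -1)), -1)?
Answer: Rational(-123019, 9333451531) ≈ -1.3180e-5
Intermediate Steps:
Pow(Add(-75870, Pow(Add(-40301, -82718), -1)), -1) = Pow(Add(-75870, Pow(-123019, -1)), -1) = Pow(Add(-75870, Rational(-1, 123019)), -1) = Pow(Rational(-9333451531, 123019), -1) = Rational(-123019, 9333451531)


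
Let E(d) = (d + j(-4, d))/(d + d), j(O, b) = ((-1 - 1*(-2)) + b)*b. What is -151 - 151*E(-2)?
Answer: -151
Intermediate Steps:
j(O, b) = b*(1 + b) (j(O, b) = ((-1 + 2) + b)*b = (1 + b)*b = b*(1 + b))
E(d) = (d + d*(1 + d))/(2*d) (E(d) = (d + d*(1 + d))/(d + d) = (d + d*(1 + d))/((2*d)) = (d + d*(1 + d))*(1/(2*d)) = (d + d*(1 + d))/(2*d))
-151 - 151*E(-2) = -151 - 151*(1 + (½)*(-2)) = -151 - 151*(1 - 1) = -151 - 151*0 = -151 + 0 = -151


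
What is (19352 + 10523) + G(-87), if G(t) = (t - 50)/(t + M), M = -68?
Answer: 4630762/155 ≈ 29876.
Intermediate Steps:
G(t) = (-50 + t)/(-68 + t) (G(t) = (t - 50)/(t - 68) = (-50 + t)/(-68 + t))
(19352 + 10523) + G(-87) = (19352 + 10523) + (-50 - 87)/(-68 - 87) = 29875 - 137/(-155) = 29875 - 1/155*(-137) = 29875 + 137/155 = 4630762/155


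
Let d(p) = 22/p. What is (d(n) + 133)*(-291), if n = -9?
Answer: -113975/3 ≈ -37992.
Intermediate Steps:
(d(n) + 133)*(-291) = (22/(-9) + 133)*(-291) = (22*(-⅑) + 133)*(-291) = (-22/9 + 133)*(-291) = (1175/9)*(-291) = -113975/3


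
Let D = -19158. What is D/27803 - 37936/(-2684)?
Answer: 250828634/18655813 ≈ 13.445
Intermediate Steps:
D/27803 - 37936/(-2684) = -19158/27803 - 37936/(-2684) = -19158*1/27803 - 37936*(-1/2684) = -19158/27803 + 9484/671 = 250828634/18655813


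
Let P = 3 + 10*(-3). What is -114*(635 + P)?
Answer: -69312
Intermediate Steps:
P = -27 (P = 3 - 30 = -27)
-114*(635 + P) = -114*(635 - 27) = -114*608 = -69312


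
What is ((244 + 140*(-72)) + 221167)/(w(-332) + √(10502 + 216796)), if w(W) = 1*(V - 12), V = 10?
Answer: 211331/113647 + 211331*√227298/227294 ≈ 445.13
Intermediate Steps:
w(W) = -2 (w(W) = 1*(10 - 12) = 1*(-2) = -2)
((244 + 140*(-72)) + 221167)/(w(-332) + √(10502 + 216796)) = ((244 + 140*(-72)) + 221167)/(-2 + √(10502 + 216796)) = ((244 - 10080) + 221167)/(-2 + √227298) = (-9836 + 221167)/(-2 + √227298) = 211331/(-2 + √227298)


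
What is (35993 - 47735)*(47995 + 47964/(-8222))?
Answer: -2316502422546/4111 ≈ -5.6349e+8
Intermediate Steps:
(35993 - 47735)*(47995 + 47964/(-8222)) = -11742*(47995 + 47964*(-1/8222)) = -11742*(47995 - 23982/4111) = -11742*197283463/4111 = -2316502422546/4111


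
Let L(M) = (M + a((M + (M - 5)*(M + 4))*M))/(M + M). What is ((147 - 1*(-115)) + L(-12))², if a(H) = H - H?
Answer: 275625/4 ≈ 68906.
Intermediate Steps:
a(H) = 0
L(M) = ½ (L(M) = (M + 0)/(M + M) = M/((2*M)) = M*(1/(2*M)) = ½)
((147 - 1*(-115)) + L(-12))² = ((147 - 1*(-115)) + ½)² = ((147 + 115) + ½)² = (262 + ½)² = (525/2)² = 275625/4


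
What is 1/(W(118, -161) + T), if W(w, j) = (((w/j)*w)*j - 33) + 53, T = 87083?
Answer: 1/101027 ≈ 9.8983e-6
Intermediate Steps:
W(w, j) = 20 + w² (W(w, j) = ((w²/j)*j - 33) + 53 = (w² - 33) + 53 = (-33 + w²) + 53 = 20 + w²)
1/(W(118, -161) + T) = 1/((20 + 118²) + 87083) = 1/((20 + 13924) + 87083) = 1/(13944 + 87083) = 1/101027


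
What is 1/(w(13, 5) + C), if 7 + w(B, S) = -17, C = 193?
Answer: 1/169 ≈ 0.0059172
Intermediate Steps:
w(B, S) = -24 (w(B, S) = -7 - 17 = -24)
1/(w(13, 5) + C) = 1/(-24 + 193) = 1/169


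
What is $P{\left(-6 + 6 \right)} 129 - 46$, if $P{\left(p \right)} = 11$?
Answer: $1373$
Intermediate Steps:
$P{\left(-6 + 6 \right)} 129 - 46 = 11 \cdot 129 - 46 = 1419 - 46 = 1373$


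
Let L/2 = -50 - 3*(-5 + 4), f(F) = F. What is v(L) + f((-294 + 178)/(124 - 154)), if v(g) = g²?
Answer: 132598/15 ≈ 8839.9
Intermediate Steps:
L = -94 (L = 2*(-50 - 3*(-5 + 4)) = 2*(-50 - 3*(-1)) = 2*(-50 + 3) = 2*(-47) = -94)
v(L) + f((-294 + 178)/(124 - 154)) = (-94)² + (-294 + 178)/(124 - 154) = 8836 - 116/(-30) = 8836 - 116*(-1/30) = 8836 + 58/15 = 132598/15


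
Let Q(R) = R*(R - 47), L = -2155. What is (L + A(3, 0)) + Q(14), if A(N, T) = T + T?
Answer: -2617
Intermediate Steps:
A(N, T) = 2*T
Q(R) = R*(-47 + R)
(L + A(3, 0)) + Q(14) = (-2155 + 2*0) + 14*(-47 + 14) = (-2155 + 0) + 14*(-33) = -2155 - 462 = -2617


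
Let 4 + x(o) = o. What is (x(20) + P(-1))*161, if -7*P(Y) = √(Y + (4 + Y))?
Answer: 2576 - 23*√2 ≈ 2543.5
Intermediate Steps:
x(o) = -4 + o
P(Y) = -√(4 + 2*Y)/7 (P(Y) = -√(Y + (4 + Y))/7 = -√(4 + 2*Y)/7)
(x(20) + P(-1))*161 = ((-4 + 20) - √(4 + 2*(-1))/7)*161 = (16 - √(4 - 2)/7)*161 = (16 - √2/7)*161 = 2576 - 23*√2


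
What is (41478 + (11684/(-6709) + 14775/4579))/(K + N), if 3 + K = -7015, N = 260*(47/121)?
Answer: -154186788543337/25711777445538 ≈ -5.9967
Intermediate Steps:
N = 12220/121 (N = 260*(47*(1/121)) = 260*(47/121) = 12220/121 ≈ 100.99)
K = -7018 (K = -3 - 7015 = -7018)
(41478 + (11684/(-6709) + 14775/4579))/(K + N) = (41478 + (11684/(-6709) + 14775/4579))/(-7018 + 12220/121) = (41478 + (11684*(-1/6709) + 14775*(1/4579)))/(-836958/121) = (41478 + (-11684/6709 + 14775/4579))*(-121/836958) = (41478 + 45624439/30720511)*(-121/836958) = (1274270979697/30720511)*(-121/836958) = -154186788543337/25711777445538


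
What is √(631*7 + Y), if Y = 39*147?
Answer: 5*√406 ≈ 100.75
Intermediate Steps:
Y = 5733
√(631*7 + Y) = √(631*7 + 5733) = √(4417 + 5733) = √10150 = 5*√406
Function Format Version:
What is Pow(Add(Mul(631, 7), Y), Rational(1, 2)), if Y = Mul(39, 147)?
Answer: Mul(5, Pow(406, Rational(1, 2))) ≈ 100.75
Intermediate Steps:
Y = 5733
Pow(Add(Mul(631, 7), Y), Rational(1, 2)) = Pow(Add(Mul(631, 7), 5733), Rational(1, 2)) = Pow(Add(4417, 5733), Rational(1, 2)) = Pow(10150, Rational(1, 2)) = Mul(5, Pow(406, Rational(1, 2)))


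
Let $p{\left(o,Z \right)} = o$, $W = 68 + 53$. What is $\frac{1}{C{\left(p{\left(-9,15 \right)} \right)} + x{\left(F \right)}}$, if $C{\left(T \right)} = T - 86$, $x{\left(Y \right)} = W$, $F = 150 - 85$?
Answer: $\frac{1}{26} \approx 0.038462$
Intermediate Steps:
$W = 121$
$F = 65$ ($F = 150 - 85 = 65$)
$x{\left(Y \right)} = 121$
$C{\left(T \right)} = -86 + T$
$\frac{1}{C{\left(p{\left(-9,15 \right)} \right)} + x{\left(F \right)}} = \frac{1}{\left(-86 - 9\right) + 121} = \frac{1}{-95 + 121} = \frac{1}{26}$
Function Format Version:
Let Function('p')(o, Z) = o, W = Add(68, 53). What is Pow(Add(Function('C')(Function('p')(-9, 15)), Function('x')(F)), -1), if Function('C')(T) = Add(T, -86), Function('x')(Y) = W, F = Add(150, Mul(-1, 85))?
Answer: Rational(1, 26) ≈ 0.038462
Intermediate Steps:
W = 121
F = 65 (F = Add(150, -85) = 65)
Function('x')(Y) = 121
Function('C')(T) = Add(-86, T)
Pow(Add(Function('C')(Function('p')(-9, 15)), Function('x')(F)), -1) = Pow(Add(Add(-86, -9), 121), -1) = Pow(Add(-95, 121), -1) = Pow(26, -1) = Rational(1, 26)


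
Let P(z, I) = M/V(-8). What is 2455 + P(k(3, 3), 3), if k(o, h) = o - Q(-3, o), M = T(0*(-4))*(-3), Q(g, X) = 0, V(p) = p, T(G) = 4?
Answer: 4913/2 ≈ 2456.5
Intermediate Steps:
M = -12 (M = 4*(-3) = -12)
k(o, h) = o (k(o, h) = o - 1*0 = o + 0 = o)
P(z, I) = 3/2 (P(z, I) = -12/(-8) = -12*(-⅛) = 3/2)
2455 + P(k(3, 3), 3) = 2455 + 3/2 = 4913/2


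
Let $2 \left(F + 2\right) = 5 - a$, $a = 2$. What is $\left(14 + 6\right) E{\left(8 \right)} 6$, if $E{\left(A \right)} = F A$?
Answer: $-480$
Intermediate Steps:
$F = - \frac{1}{2}$ ($F = -2 + \frac{5 - 2}{2} = -2 + \frac{1}{2} \cdot 3 = -2 + \frac{3}{2} = - \frac{1}{2} \approx -0.5$)
$E{\left(A \right)} = - \frac{A}{2}$
$\left(14 + 6\right) E{\left(8 \right)} 6 = \left(14 + 6\right) \left(\left(- \frac{1}{2}\right) 8\right) 6 = 20 \left(-4\right) 6 = \left(-80\right) 6 = -480$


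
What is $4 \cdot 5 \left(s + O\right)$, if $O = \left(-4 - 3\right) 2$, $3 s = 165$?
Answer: $820$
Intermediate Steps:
$s = 55$ ($s = \frac{1}{3} \cdot 165 = 55$)
$O = -14$ ($O = \left(-7\right) 2 = -14$)
$4 \cdot 5 \left(s + O\right) = 4 \cdot 5 \left(55 - 14\right) = 20 \cdot 41 = 820$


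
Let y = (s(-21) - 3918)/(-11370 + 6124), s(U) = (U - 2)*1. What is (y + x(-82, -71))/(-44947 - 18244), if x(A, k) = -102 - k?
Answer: 158685/331499986 ≈ 0.00047869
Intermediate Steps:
s(U) = -2 + U (s(U) = (-2 + U)*1 = -2 + U)
y = 3941/5246 (y = ((-2 - 21) - 3918)/(-11370 + 6124) = (-23 - 3918)/(-5246) = -3941*(-1/5246) = 3941/5246 ≈ 0.75124)
(y + x(-82, -71))/(-44947 - 18244) = (3941/5246 + (-102 - 1*(-71)))/(-44947 - 18244) = (3941/5246 + (-102 + 71))/(-63191) = (3941/5246 - 31)*(-1/63191) = -158685/5246*(-1/63191) = 158685/331499986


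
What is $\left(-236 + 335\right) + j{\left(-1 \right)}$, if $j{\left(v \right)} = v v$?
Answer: $100$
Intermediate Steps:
$j{\left(v \right)} = v^{2}$
$\left(-236 + 335\right) + j{\left(-1 \right)} = \left(-236 + 335\right) + \left(-1\right)^{2} = 99 + 1 = 100$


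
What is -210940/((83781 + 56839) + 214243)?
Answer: -210940/354863 ≈ -0.59443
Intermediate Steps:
-210940/((83781 + 56839) + 214243) = -210940/(140620 + 214243) = -210940/354863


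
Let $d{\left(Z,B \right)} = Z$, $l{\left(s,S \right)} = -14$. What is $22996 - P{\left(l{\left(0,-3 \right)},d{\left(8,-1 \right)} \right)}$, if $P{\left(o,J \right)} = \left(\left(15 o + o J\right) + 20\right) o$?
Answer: $18768$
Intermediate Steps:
$P{\left(o,J \right)} = o \left(20 + 15 o + J o\right)$ ($P{\left(o,J \right)} = \left(\left(15 o + J o\right) + 20\right) o = \left(20 + 15 o + J o\right) o = o \left(20 + 15 o + J o\right)$)
$22996 - P{\left(l{\left(0,-3 \right)},d{\left(8,-1 \right)} \right)} = 22996 - - 14 \left(20 + 15 \left(-14\right) + 8 \left(-14\right)\right) = 22996 - - 14 \left(20 - 210 - 112\right) = 22996 - \left(-14\right) \left(-302\right) = 22996 - 4228 = 18768$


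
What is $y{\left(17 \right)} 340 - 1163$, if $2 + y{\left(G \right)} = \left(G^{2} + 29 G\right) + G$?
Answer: $269817$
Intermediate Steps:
$y{\left(G \right)} = -2 + G^{2} + 30 G$ ($y{\left(G \right)} = -2 + \left(\left(G^{2} + 29 G\right) + G\right) = -2 + \left(G^{2} + 30 G\right) = -2 + G^{2} + 30 G$)
$y{\left(17 \right)} 340 - 1163 = \left(-2 + 17^{2} + 30 \cdot 17\right) 340 - 1163 = \left(-2 + 289 + 510\right) 340 - 1163 = 797 \cdot 340 - 1163 = 270980 - 1163 = 269817$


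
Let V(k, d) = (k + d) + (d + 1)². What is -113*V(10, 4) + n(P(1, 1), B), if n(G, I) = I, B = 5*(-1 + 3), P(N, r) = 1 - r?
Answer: -4397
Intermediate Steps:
B = 10 (B = 5*2 = 10)
V(k, d) = d + k + (1 + d)² (V(k, d) = (d + k) + (1 + d)² = d + k + (1 + d)²)
-113*V(10, 4) + n(P(1, 1), B) = -113*(4 + 10 + (1 + 4)²) + 10 = -113*(4 + 10 + 5²) + 10 = -113*(4 + 10 + 25) + 10 = -113*39 + 10 = -4407 + 10 = -4397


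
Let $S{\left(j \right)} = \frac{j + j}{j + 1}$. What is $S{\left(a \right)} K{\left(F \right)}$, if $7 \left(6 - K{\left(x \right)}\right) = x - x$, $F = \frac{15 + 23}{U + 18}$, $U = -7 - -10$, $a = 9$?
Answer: $\frac{54}{5} \approx 10.8$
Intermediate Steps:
$U = 3$ ($U = -7 + 10 = 3$)
$S{\left(j \right)} = \frac{2 j}{1 + j}$
$F = \frac{38}{21}$ ($F = \frac{15 + 23}{3 + 18} = \frac{38}{21} \approx 1.8095$)
$K{\left(x \right)} = 6$ ($K{\left(x \right)} = 6 - \frac{x - x}{7} = 6 - 0 = 6 + 0 = 6$)
$S{\left(a \right)} K{\left(F \right)} = 2 \cdot 9 \frac{1}{1 + 9} \cdot 6 = 2 \cdot 9 \cdot \frac{1}{10} \cdot 6 = \frac{9}{5} \cdot 6 = \frac{54}{5}$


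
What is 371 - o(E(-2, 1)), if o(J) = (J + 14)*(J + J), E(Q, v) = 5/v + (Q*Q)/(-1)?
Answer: 341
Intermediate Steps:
E(Q, v) = -Q² + 5/v (E(Q, v) = 5/v + Q²*(-1) = 5/v - Q² = -Q² + 5/v)
o(J) = 2*J*(14 + J) (o(J) = (14 + J)*(2*J) = 2*J*(14 + J))
371 - o(E(-2, 1)) = 371 - 2*(-1*(-2)² + 5/1)*(14 + (-1*(-2)² + 5/1)) = 371 - 2*(-1*4 + 5*1)*(14 + (-1*4 + 5*1)) = 371 - 2*(-4 + 5)*(14 + (-4 + 5)) = 371 - 2*(14 + 1) = 371 - 2*15 = 371 - 1*30 = 371 - 30 = 341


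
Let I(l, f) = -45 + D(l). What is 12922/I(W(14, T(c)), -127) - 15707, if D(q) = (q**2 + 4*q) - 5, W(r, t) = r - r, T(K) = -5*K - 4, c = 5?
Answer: -399136/25 ≈ -15965.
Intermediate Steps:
T(K) = -4 - 5*K
W(r, t) = 0
D(q) = -5 + q**2 + 4*q
I(l, f) = -50 + l**2 + 4*l (I(l, f) = -45 + (-5 + l**2 + 4*l) = -50 + l**2 + 4*l)
12922/I(W(14, T(c)), -127) - 15707 = 12922/(-50 + 0**2 + 4*0) - 15707 = 12922/(-50 + 0 + 0) - 15707 = 12922/(-50) - 15707 = 12922*(-1/50) - 15707 = -6461/25 - 15707 = -399136/25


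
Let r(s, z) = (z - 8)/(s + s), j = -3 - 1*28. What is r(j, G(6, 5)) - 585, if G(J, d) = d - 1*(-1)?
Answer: -18134/31 ≈ -584.97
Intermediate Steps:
G(J, d) = 1 + d (G(J, d) = d + 1 = 1 + d)
j = -31 (j = -3 - 28 = -31)
r(s, z) = (-8 + z)/(2*s) (r(s, z) = (-8 + z)/((2*s)) = (-8 + z)*(1/(2*s)) = (-8 + z)/(2*s))
r(j, G(6, 5)) - 585 = (½)*(-8 + (1 + 5))/(-31) - 585 = (½)*(-1/31)*(-8 + 6) - 585 = (½)*(-1/31)*(-2) - 585 = 1/31 - 585 = -18134/31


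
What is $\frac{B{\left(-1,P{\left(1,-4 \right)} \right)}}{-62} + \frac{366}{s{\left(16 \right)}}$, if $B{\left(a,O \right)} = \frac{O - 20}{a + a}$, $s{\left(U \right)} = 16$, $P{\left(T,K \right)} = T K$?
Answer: $\frac{5625}{248} \approx 22.681$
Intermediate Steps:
$P{\left(T,K \right)} = K T$
$B{\left(a,O \right)} = \frac{-20 + O}{2 a}$
$\frac{B{\left(-1,P{\left(1,-4 \right)} \right)}}{-62} + \frac{366}{s{\left(16 \right)}} = \frac{\frac{1}{2} \frac{1}{-1} \left(-20 - 4\right)}{-62} + \frac{366}{16} = \frac{1}{2} \left(-1\right) \left(-20 - 4\right) \left(- \frac{1}{62}\right) + 366 \cdot \frac{1}{16} = \frac{1}{2} \left(-1\right) \left(-24\right) \left(- \frac{1}{62}\right) + \frac{183}{8} = 12 \left(- \frac{1}{62}\right) + \frac{183}{8} = - \frac{6}{31} + \frac{183}{8} = \frac{5625}{248}$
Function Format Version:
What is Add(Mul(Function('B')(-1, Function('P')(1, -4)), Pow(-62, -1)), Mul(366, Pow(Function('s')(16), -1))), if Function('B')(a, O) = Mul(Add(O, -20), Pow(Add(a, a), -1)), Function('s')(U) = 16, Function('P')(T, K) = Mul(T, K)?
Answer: Rational(5625, 248) ≈ 22.681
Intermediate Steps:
Function('P')(T, K) = Mul(K, T)
Function('B')(a, O) = Mul(Rational(1, 2), Pow(a, -1), Add(-20, O)) (Function('B')(a, O) = Mul(Add(-20, O), Pow(Mul(2, a), -1)) = Mul(Add(-20, O), Mul(Rational(1, 2), Pow(a, -1))) = Mul(Rational(1, 2), Pow(a, -1), Add(-20, O)))
Add(Mul(Function('B')(-1, Function('P')(1, -4)), Pow(-62, -1)), Mul(366, Pow(Function('s')(16), -1))) = Add(Mul(Mul(Rational(1, 2), Pow(-1, -1), Add(-20, Mul(-4, 1))), Pow(-62, -1)), Mul(366, Pow(16, -1))) = Add(Mul(Mul(Rational(1, 2), -1, Add(-20, -4)), Rational(-1, 62)), Mul(366, Rational(1, 16))) = Add(Mul(Mul(Rational(1, 2), -1, -24), Rational(-1, 62)), Rational(183, 8)) = Add(Mul(12, Rational(-1, 62)), Rational(183, 8)) = Add(Rational(-6, 31), Rational(183, 8)) = Rational(5625, 248)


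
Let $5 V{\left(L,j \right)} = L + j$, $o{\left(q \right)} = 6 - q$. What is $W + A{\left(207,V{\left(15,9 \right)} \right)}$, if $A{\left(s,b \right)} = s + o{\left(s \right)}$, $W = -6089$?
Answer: $-6083$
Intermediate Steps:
$V{\left(L,j \right)} = \frac{L}{5} + \frac{j}{5}$ ($V{\left(L,j \right)} = \frac{L + j}{5} = \frac{L}{5} + \frac{j}{5}$)
$A{\left(s,b \right)} = 6$ ($A{\left(s,b \right)} = s - \left(-6 + s\right) = 6$)
$W + A{\left(207,V{\left(15,9 \right)} \right)} = -6089 + 6 = -6083$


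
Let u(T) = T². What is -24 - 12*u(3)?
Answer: -132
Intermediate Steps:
-24 - 12*u(3) = -24 - 12*3² = -24 - 12*9 = -24 - 108 = -132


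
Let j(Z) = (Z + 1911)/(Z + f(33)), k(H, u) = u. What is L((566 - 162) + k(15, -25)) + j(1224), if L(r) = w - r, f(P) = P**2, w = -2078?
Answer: -1893302/771 ≈ -2455.6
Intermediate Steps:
L(r) = -2078 - r
j(Z) = (1911 + Z)/(1089 + Z) (j(Z) = (Z + 1911)/(Z + 33**2) = (1911 + Z)/(Z + 1089) = (1911 + Z)/(1089 + Z))
L((566 - 162) + k(15, -25)) + j(1224) = (-2078 - ((566 - 162) - 25)) + (1911 + 1224)/(1089 + 1224) = (-2078 - (404 - 25)) + 3135/2313 = (-2078 - 1*379) + (1/2313)*3135 = (-2078 - 379) + 1045/771 = -2457 + 1045/771 = -1893302/771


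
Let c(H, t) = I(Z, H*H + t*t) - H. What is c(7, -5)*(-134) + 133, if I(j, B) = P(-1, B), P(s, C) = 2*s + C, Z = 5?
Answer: -8577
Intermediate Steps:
P(s, C) = C + 2*s
I(j, B) = -2 + B (I(j, B) = B + 2*(-1) = B - 2 = -2 + B)
c(H, t) = -2 + H**2 + t**2 - H (c(H, t) = (-2 + (H*H + t*t)) - H = (-2 + (H**2 + t**2)) - H = (-2 + H**2 + t**2) - H = -2 + H**2 + t**2 - H)
c(7, -5)*(-134) + 133 = (-2 + 7**2 + (-5)**2 - 1*7)*(-134) + 133 = (-2 + 49 + 25 - 7)*(-134) + 133 = 65*(-134) + 133 = -8710 + 133 = -8577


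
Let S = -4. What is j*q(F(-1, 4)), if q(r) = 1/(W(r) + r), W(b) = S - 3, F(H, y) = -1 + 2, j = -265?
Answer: 265/6 ≈ 44.167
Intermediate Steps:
F(H, y) = 1
W(b) = -7 (W(b) = -4 - 3 = -7)
q(r) = 1/(-7 + r)
j*q(F(-1, 4)) = -265/(-7 + 1) = -265/(-6) = -265*(-1/6) = 265/6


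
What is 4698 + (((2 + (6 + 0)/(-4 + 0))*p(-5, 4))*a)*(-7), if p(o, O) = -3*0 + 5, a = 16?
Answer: 4418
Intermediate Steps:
p(o, O) = 5 (p(o, O) = 0 + 5 = 5)
4698 + (((2 + (6 + 0)/(-4 + 0))*p(-5, 4))*a)*(-7) = 4698 + (((2 + (6 + 0)/(-4 + 0))*5)*16)*(-7) = 4698 + (((2 + 6/(-4))*5)*16)*(-7) = 4698 + (((2 + 6*(-¼))*5)*16)*(-7) = 4698 + (((2 - 3/2)*5)*16)*(-7) = 4698 + (((½)*5)*16)*(-7) = 4698 + ((5/2)*16)*(-7) = 4698 + 40*(-7) = 4698 - 280 = 4418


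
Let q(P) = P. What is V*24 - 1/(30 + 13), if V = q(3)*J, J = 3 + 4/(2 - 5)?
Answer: 5159/43 ≈ 119.98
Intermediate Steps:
J = 5/3 (J = 3 + 4/(-3) = 3 + 4*(-⅓) = 3 - 4/3 = 5/3 ≈ 1.6667)
V = 5 (V = 3*(5/3) = 5)
V*24 - 1/(30 + 13) = 5*24 - 1/(30 + 13) = 120 - 1/43 = 5159/43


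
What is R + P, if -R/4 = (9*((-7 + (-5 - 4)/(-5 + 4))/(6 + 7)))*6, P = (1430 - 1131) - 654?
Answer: -5047/13 ≈ -388.23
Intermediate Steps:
P = -355 (P = 299 - 654 = -355)
R = -432/13 (R = -4*9*((-7 + (-5 - 4)/(-5 + 4))/(6 + 7))*6 = -4*9*((-7 - 9/(-1))/13)*6 = -4*9*((-7 - 9*(-1))*(1/13))*6 = -4*9*((-7 + 9)*(1/13))*6 = -4*9*(2*(1/13))*6 = -4*9*(2/13)*6 = -72*6/13 = -4*108/13 = -432/13 ≈ -33.231)
R + P = -432/13 - 355 = -5047/13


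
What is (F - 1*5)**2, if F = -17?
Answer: 484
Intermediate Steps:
(F - 1*5)**2 = (-17 - 1*5)**2 = (-17 - 5)**2 = (-22)**2 = 484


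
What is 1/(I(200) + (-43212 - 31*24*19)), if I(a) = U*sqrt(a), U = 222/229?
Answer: -83538513/4790766369724 - 42365*sqrt(2)/14372299109172 ≈ -1.7442e-5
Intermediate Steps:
U = 222/229 (U = 222*(1/229) = 222/229 ≈ 0.96943)
I(a) = 222*sqrt(a)/229
1/(I(200) + (-43212 - 31*24*19)) = 1/(222*sqrt(200)/229 + (-43212 - 31*24*19)) = 1/(222*(10*sqrt(2))/229 + (-43212 - 744*19)) = 1/(2220*sqrt(2)/229 + (-43212 - 1*14136)) = 1/(2220*sqrt(2)/229 + (-43212 - 14136)) = 1/(2220*sqrt(2)/229 - 57348) = 1/(-57348 + 2220*sqrt(2)/229)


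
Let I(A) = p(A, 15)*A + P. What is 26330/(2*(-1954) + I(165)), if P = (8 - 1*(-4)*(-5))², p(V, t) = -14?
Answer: -13165/3037 ≈ -4.3349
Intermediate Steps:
P = 144 (P = (8 + 4*(-5))² = (8 - 20)² = (-12)² = 144)
I(A) = 144 - 14*A (I(A) = -14*A + 144 = 144 - 14*A)
26330/(2*(-1954) + I(165)) = 26330/(2*(-1954) + (144 - 14*165)) = 26330/(-3908 + (144 - 2310)) = 26330/(-3908 - 2166) = 26330/(-6074) = 26330*(-1/6074) = -13165/3037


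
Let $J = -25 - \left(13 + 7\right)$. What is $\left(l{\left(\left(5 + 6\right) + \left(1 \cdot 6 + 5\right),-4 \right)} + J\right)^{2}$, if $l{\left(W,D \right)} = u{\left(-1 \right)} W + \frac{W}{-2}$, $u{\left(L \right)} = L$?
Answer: $6084$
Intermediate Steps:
$J = -45$ ($J = -25 - 20 = -45$)
$l{\left(W,D \right)} = - \frac{3 W}{2}$ ($l{\left(W,D \right)} = - W + \frac{W}{-2} = - W + W \left(- \frac{1}{2}\right) = - W - \frac{W}{2} = - \frac{3 W}{2}$)
$\left(l{\left(\left(5 + 6\right) + \left(1 \cdot 6 + 5\right),-4 \right)} + J\right)^{2} = \left(- \frac{3 \left(\left(5 + 6\right) + \left(1 \cdot 6 + 5\right)\right)}{2} - 45\right)^{2} = \left(- \frac{3 \left(11 + \left(6 + 5\right)\right)}{2} - 45\right)^{2} = \left(- \frac{3 \left(11 + 11\right)}{2} - 45\right)^{2} = \left(\left(- \frac{3}{2}\right) 22 - 45\right)^{2} = \left(-33 - 45\right)^{2} = \left(-78\right)^{2} = 6084$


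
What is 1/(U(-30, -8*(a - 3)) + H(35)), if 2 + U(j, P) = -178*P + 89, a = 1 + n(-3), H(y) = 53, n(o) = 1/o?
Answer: -3/9548 ≈ -0.00031420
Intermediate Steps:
a = ⅔ (a = 1 + 1/(-3) = 1 - ⅓ = ⅔ ≈ 0.66667)
U(j, P) = 87 - 178*P (U(j, P) = -2 + (-178*P + 89) = -2 + (89 - 178*P) = 87 - 178*P)
1/(U(-30, -8*(a - 3)) + H(35)) = 1/((87 - (-1424)*(⅔ - 3)) + 53) = 1/((87 - (-1424)*(-7)/3) + 53) = 1/((87 - 178*56/3) + 53) = 1/((87 - 9968/3) + 53) = 1/(-9707/3 + 53) = 1/(-9548/3) = -3/9548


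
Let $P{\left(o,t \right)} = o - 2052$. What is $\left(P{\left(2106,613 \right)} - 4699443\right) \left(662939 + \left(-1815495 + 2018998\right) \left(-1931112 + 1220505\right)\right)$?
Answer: $679578612189443598$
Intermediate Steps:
$P{\left(o,t \right)} = -2052 + o$
$\left(P{\left(2106,613 \right)} - 4699443\right) \left(662939 + \left(-1815495 + 2018998\right) \left(-1931112 + 1220505\right)\right) = \left(\left(-2052 + 2106\right) - 4699443\right) \left(662939 + \left(-1815495 + 2018998\right) \left(-1931112 + 1220505\right)\right) = \left(54 - 4699443\right) \left(662939 + 203503 \left(-710607\right)\right) = - 4699389 \left(662939 - 144610656321\right) = \left(-4699389\right) \left(-144609993382\right) = 679578612189443598$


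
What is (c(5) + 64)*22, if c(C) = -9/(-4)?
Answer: 2915/2 ≈ 1457.5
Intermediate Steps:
c(C) = 9/4 (c(C) = -9*(-1/4) = 9/4)
(c(5) + 64)*22 = (9/4 + 64)*22 = (265/4)*22 = 2915/2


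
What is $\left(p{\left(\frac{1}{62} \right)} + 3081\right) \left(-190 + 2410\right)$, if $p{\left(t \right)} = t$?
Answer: $\frac{212035530}{31} \approx 6.8399 \cdot 10^{6}$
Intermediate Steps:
$\left(p{\left(\frac{1}{62} \right)} + 3081\right) \left(-190 + 2410\right) = \left(\frac{1}{62} + 3081\right) \left(-190 + 2410\right) = \left(\frac{1}{62} + 3081\right) 2220 = \frac{191023}{62} \cdot 2220 = \frac{212035530}{31}$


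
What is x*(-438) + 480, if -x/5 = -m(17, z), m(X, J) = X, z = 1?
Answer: -36750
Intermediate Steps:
x = 85 (x = -(-5)*17 = -5*(-17) = 85)
x*(-438) + 480 = 85*(-438) + 480 = -37230 + 480 = -36750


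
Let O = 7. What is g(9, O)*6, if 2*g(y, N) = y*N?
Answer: 189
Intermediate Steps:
g(y, N) = N*y/2 (g(y, N) = (y*N)/2 = (N*y)/2 = N*y/2)
g(9, O)*6 = ((1/2)*7*9)*6 = (63/2)*6 = 189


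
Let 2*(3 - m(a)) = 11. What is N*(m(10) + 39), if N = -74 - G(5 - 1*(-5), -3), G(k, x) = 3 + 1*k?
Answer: -6351/2 ≈ -3175.5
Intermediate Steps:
m(a) = -5/2 (m(a) = 3 - 1/2*11 = 3 - 11/2 = -5/2)
G(k, x) = 3 + k
N = -87 (N = -74 - (3 + (5 - 1*(-5))) = -74 - (3 + (5 + 5)) = -74 - (3 + 10) = -74 - 1*13 = -74 - 13 = -87)
N*(m(10) + 39) = -87*(-5/2 + 39) = -87*73/2 = -6351/2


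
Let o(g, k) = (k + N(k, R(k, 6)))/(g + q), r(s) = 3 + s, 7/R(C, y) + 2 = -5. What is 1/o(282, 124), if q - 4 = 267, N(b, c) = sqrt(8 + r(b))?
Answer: 68572/15241 - 1659*sqrt(15)/15241 ≈ 4.0776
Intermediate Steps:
R(C, y) = -1 (R(C, y) = 7/(-2 - 5) = 7/(-7) = 7*(-1/7) = -1)
N(b, c) = sqrt(11 + b) (N(b, c) = sqrt(8 + (3 + b)) = sqrt(11 + b))
q = 271 (q = 4 + 267 = 271)
o(g, k) = (k + sqrt(11 + k))/(271 + g) (o(g, k) = (k + sqrt(11 + k))/(g + 271) = (k + sqrt(11 + k))/(271 + g))
1/o(282, 124) = 1/((124 + sqrt(11 + 124))/(271 + 282)) = 1/((124 + sqrt(135))/553) = 1/((124 + 3*sqrt(15))/553) = 1/(124/553 + 3*sqrt(15)/553)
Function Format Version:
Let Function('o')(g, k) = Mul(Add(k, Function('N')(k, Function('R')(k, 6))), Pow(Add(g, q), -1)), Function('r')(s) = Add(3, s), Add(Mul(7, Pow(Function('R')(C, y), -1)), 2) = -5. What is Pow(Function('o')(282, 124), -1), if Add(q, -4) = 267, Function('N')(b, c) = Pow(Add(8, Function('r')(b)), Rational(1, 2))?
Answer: Add(Rational(68572, 15241), Mul(Rational(-1659, 15241), Pow(15, Rational(1, 2)))) ≈ 4.0776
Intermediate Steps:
Function('R')(C, y) = -1 (Function('R')(C, y) = Mul(7, Pow(Add(-2, -5), -1)) = Mul(7, Pow(-7, -1)) = Mul(7, Rational(-1, 7)) = -1)
Function('N')(b, c) = Pow(Add(11, b), Rational(1, 2)) (Function('N')(b, c) = Pow(Add(8, Add(3, b)), Rational(1, 2)) = Pow(Add(11, b), Rational(1, 2)))
q = 271 (q = Add(4, 267) = 271)
Function('o')(g, k) = Mul(Pow(Add(271, g), -1), Add(k, Pow(Add(11, k), Rational(1, 2)))) (Function('o')(g, k) = Mul(Add(k, Pow(Add(11, k), Rational(1, 2))), Pow(Add(g, 271), -1)) = Mul(Add(k, Pow(Add(11, k), Rational(1, 2))), Pow(Add(271, g), -1)) = Mul(Pow(Add(271, g), -1), Add(k, Pow(Add(11, k), Rational(1, 2)))))
Pow(Function('o')(282, 124), -1) = Pow(Mul(Pow(Add(271, 282), -1), Add(124, Pow(Add(11, 124), Rational(1, 2)))), -1) = Pow(Mul(Pow(553, -1), Add(124, Pow(135, Rational(1, 2)))), -1) = Pow(Mul(Rational(1, 553), Add(124, Mul(3, Pow(15, Rational(1, 2))))), -1) = Pow(Add(Rational(124, 553), Mul(Rational(3, 553), Pow(15, Rational(1, 2)))), -1)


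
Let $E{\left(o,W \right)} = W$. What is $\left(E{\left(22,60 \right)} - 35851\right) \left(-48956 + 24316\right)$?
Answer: $881890240$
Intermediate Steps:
$\left(E{\left(22,60 \right)} - 35851\right) \left(-48956 + 24316\right) = \left(60 - 35851\right) \left(-48956 + 24316\right) = \left(-35791\right) \left(-24640\right) = 881890240$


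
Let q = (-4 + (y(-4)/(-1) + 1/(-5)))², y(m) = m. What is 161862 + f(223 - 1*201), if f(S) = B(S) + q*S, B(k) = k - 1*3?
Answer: 4047047/25 ≈ 1.6188e+5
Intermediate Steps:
B(k) = -3 + k (B(k) = k - 3 = -3 + k)
q = 1/25 (q = (-4 + (-4/(-1) + 1/(-5)))² = (-4 + (-4*(-1) + 1*(-⅕)))² = (-4 + (4 - ⅕))² = (-4 + 19/5)² = (-⅕)² = 1/25 ≈ 0.040000)
f(S) = -3 + 26*S/25 (f(S) = (-3 + S) + S/25 = -3 + 26*S/25)
161862 + f(223 - 1*201) = 161862 + (-3 + 26*(223 - 1*201)/25) = 161862 + (-3 + 26*(223 - 201)/25) = 161862 + (-3 + (26/25)*22) = 161862 + (-3 + 572/25) = 161862 + 497/25 = 4047047/25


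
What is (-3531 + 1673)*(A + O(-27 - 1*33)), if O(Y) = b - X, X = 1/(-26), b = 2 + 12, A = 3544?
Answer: -85940861/13 ≈ -6.6108e+6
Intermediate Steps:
b = 14
X = -1/26 ≈ -0.038462
O(Y) = 365/26 (O(Y) = 14 - 1*(-1/26) = 14 + 1/26 = 365/26)
(-3531 + 1673)*(A + O(-27 - 1*33)) = (-3531 + 1673)*(3544 + 365/26) = -1858*92509/26 = -85940861/13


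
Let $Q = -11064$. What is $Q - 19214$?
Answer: $-30278$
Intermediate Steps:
$Q - 19214 = -11064 - 19214 = -30278$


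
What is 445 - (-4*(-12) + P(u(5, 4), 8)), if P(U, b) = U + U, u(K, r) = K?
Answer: 387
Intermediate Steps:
P(U, b) = 2*U
445 - (-4*(-12) + P(u(5, 4), 8)) = 445 - (-4*(-12) + 2*5) = 445 - (48 + 10) = 445 - 1*58 = 445 - 58 = 387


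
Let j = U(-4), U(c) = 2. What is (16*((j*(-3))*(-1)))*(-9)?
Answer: -864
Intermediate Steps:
j = 2
(16*((j*(-3))*(-1)))*(-9) = (16*((2*(-3))*(-1)))*(-9) = (16*(-6*(-1)))*(-9) = (16*6)*(-9) = 96*(-9) = -864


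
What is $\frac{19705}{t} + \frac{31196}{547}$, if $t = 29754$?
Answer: $\frac{938984419}{16275438} \approx 57.693$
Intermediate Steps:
$\frac{19705}{t} + \frac{31196}{547} = \frac{19705}{29754} + \frac{31196}{547} = \frac{938984419}{16275438}$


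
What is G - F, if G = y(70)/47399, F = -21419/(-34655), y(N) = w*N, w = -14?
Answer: -1049201081/1642612345 ≈ -0.63874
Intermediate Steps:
y(N) = -14*N
F = 21419/34655 (F = -21419*(-1/34655) = 21419/34655 ≈ 0.61806)
G = -980/47399 (G = -14*70/47399 = -980*1/47399 = -980/47399 ≈ -0.020676)
G - F = -980/47399 - 1*21419/34655 = -980/47399 - 21419/34655 = -1049201081/1642612345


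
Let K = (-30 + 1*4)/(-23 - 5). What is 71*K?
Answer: 923/14 ≈ 65.929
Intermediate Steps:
K = 13/14 (K = (-30 + 4)/(-28) = -26*(-1/28) = 13/14 ≈ 0.92857)
71*K = 71*(13/14) = 923/14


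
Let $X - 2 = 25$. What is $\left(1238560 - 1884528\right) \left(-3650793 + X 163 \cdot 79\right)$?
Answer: $2133705944352$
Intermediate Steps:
$X = 27$ ($X = 2 + 25 = 27$)
$\left(1238560 - 1884528\right) \left(-3650793 + X 163 \cdot 79\right) = \left(1238560 - 1884528\right) \left(-3650793 + 27 \cdot 163 \cdot 79\right) = - 645968 \left(-3650793 + 4401 \cdot 79\right) = - 645968 \left(-3650793 + 347679\right) = \left(-645968\right) \left(-3303114\right) = 2133705944352$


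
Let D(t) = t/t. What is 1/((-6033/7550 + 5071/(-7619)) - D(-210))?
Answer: -57523450/141774927 ≈ -0.40574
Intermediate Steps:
D(t) = 1
1/((-6033/7550 + 5071/(-7619)) - D(-210)) = 1/((-6033/7550 + 5071/(-7619)) - 1*1) = 1/((-6033*1/7550 + 5071*(-1/7619)) - 1) = 1/((-6033/7550 - 5071/7619) - 1) = 1/(-84251477/57523450 - 1) = 1/(-141774927/57523450) = -57523450/141774927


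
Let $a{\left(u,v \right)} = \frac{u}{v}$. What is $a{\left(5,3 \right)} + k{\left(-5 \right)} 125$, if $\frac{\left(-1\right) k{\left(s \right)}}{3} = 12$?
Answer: $- \frac{13495}{3} \approx -4498.3$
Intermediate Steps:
$k{\left(s \right)} = -36$ ($k{\left(s \right)} = \left(-3\right) 12 = -36$)
$a{\left(5,3 \right)} + k{\left(-5 \right)} 125 = \frac{5}{3} - 4500 = - \frac{13495}{3}$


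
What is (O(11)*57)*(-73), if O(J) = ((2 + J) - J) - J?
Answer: 37449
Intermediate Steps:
O(J) = 2 - J
(O(11)*57)*(-73) = ((2 - 1*11)*57)*(-73) = ((2 - 11)*57)*(-73) = -9*57*(-73) = -513*(-73) = 37449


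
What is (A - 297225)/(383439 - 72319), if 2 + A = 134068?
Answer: -163159/311120 ≈ -0.52442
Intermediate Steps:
A = 134066 (A = -2 + 134068 = 134066)
(A - 297225)/(383439 - 72319) = (134066 - 297225)/(383439 - 72319) = -163159/311120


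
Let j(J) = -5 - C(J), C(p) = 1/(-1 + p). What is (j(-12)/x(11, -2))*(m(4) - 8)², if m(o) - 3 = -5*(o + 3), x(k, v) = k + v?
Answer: -102400/117 ≈ -875.21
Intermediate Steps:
j(J) = -5 - 1/(-1 + J)
m(o) = -12 - 5*o (m(o) = 3 - 5*(o + 3) = 3 - 5*(3 + o) = 3 + (-15 - 5*o) = -12 - 5*o)
(j(-12)/x(11, -2))*(m(4) - 8)² = (((4 - 5*(-12))/(-1 - 12))/(11 - 2))*((-12 - 5*4) - 8)² = (((4 + 60)/(-13))/9)*((-12 - 20) - 8)² = (-1/13*64*(⅑))*(-32 - 8)² = -64/13*⅑*(-40)² = -64/117*1600 = -102400/117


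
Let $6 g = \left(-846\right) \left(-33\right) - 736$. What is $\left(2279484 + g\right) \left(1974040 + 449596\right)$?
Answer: $\frac{16606858088348}{3} \approx 5.5356 \cdot 10^{12}$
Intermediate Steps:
$g = \frac{13591}{3}$ ($g = \frac{\left(-846\right) \left(-33\right) - 736}{6} = \frac{27918 - 736}{6} = \frac{1}{6} \cdot 27182 = \frac{13591}{3} \approx 4530.3$)
$\left(2279484 + g\right) \left(1974040 + 449596\right) = \left(2279484 + \frac{13591}{3}\right) \left(1974040 + 449596\right) = \frac{6852043}{3} \cdot 2423636 = \frac{16606858088348}{3}$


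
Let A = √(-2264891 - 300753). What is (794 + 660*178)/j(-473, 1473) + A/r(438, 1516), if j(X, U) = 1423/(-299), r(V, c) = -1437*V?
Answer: -35363926/1423 - I*√641411/314703 ≈ -24852.0 - 0.0025449*I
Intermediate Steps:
j(X, U) = -1423/299 (j(X, U) = 1423*(-1/299) = -1423/299)
A = 2*I*√641411 (A = √(-2565644) = 2*I*√641411 ≈ 1601.8*I)
(794 + 660*178)/j(-473, 1473) + A/r(438, 1516) = (794 + 660*178)/(-1423/299) + (2*I*√641411)/((-1437*438)) = (794 + 117480)*(-299/1423) + (2*I*√641411)/(-629406) = 118274*(-299/1423) + (2*I*√641411)*(-1/629406) = -35363926/1423 - I*√641411/314703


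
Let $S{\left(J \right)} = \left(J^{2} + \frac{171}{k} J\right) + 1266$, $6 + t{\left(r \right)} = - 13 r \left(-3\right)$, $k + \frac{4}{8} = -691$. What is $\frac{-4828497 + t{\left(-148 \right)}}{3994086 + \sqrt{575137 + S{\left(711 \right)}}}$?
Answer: $- \frac{4450611577508325}{3677102396485823} + \frac{4834275 \sqrt{229894204510}}{7354204792971646} \approx -1.21$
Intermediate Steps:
$k = - \frac{1383}{2}$ ($k = - \frac{1}{2} - 691 = - \frac{1383}{2} \approx -691.5$)
$t{\left(r \right)} = -6 + 39 r$ ($t{\left(r \right)} = -6 - 13 r \left(-3\right) = -6 - 13 \left(- 3 r\right) = -6 + 39 r$)
$S{\left(J \right)} = 1266 + J^{2} - \frac{114 J}{461}$ ($S{\left(J \right)} = \left(J^{2} + \frac{171}{- \frac{1383}{2}} J\right) + 1266 = \left(J^{2} + 171 \left(- \frac{2}{1383}\right) J\right) + 1266 = \left(J^{2} - \frac{114 J}{461}\right) + 1266 = 1266 + J^{2} - \frac{114 J}{461}$)
$\frac{-4828497 + t{\left(-148 \right)}}{3994086 + \sqrt{575137 + S{\left(711 \right)}}} = \frac{-4828497 + \left(-6 + 39 \left(-148\right)\right)}{3994086 + \sqrt{575137 + \left(1266 + 711^{2} - \frac{81054}{461}\right)}} = \frac{-4828497 - 5778}{3994086 + \sqrt{575137 + \left(1266 + 505521 - \frac{81054}{461}\right)}} = \frac{-4828497 - 5778}{3994086 + \sqrt{575137 + \frac{233547753}{461}}} = - \frac{4834275}{3994086 + \sqrt{\frac{498685910}{461}}} = - \frac{4834275}{3994086 + \frac{\sqrt{229894204510}}{461}}$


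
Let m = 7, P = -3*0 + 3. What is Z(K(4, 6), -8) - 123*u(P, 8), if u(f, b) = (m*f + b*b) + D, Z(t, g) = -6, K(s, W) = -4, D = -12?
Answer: -8985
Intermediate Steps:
P = 3 (P = 0 + 3 = 3)
u(f, b) = -12 + b**2 + 7*f (u(f, b) = (7*f + b*b) - 12 = (7*f + b**2) - 12 = (b**2 + 7*f) - 12 = -12 + b**2 + 7*f)
Z(K(4, 6), -8) - 123*u(P, 8) = -6 - 123*(-12 + 8**2 + 7*3) = -6 - 123*(-12 + 64 + 21) = -6 - 123*73 = -6 - 8979 = -8985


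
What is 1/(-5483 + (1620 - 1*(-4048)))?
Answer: 1/185 ≈ 0.0054054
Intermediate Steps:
1/(-5483 + (1620 - 1*(-4048))) = 1/(-5483 + (1620 + 4048)) = 1/(-5483 + 5668) = 1/185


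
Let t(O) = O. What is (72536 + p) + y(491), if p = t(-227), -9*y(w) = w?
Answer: 650290/9 ≈ 72255.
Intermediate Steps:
y(w) = -w/9
p = -227
(72536 + p) + y(491) = (72536 - 227) - ⅑*491 = 72309 - 491/9 = 650290/9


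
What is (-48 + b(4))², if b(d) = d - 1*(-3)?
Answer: 1681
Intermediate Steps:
b(d) = 3 + d (b(d) = d + 3 = 3 + d)
(-48 + b(4))² = (-48 + (3 + 4))² = (-48 + 7)² = (-41)² = 1681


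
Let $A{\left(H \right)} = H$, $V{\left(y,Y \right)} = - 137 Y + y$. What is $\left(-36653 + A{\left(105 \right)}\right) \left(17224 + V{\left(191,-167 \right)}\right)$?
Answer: $-1472665112$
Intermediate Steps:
$V{\left(y,Y \right)} = y - 137 Y$
$\left(-36653 + A{\left(105 \right)}\right) \left(17224 + V{\left(191,-167 \right)}\right) = \left(-36653 + 105\right) \left(17224 + \left(191 - -22879\right)\right) = - 36548 \left(17224 + \left(191 + 22879\right)\right) = - 36548 \left(17224 + 23070\right) = \left(-36548\right) 40294 = -1472665112$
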